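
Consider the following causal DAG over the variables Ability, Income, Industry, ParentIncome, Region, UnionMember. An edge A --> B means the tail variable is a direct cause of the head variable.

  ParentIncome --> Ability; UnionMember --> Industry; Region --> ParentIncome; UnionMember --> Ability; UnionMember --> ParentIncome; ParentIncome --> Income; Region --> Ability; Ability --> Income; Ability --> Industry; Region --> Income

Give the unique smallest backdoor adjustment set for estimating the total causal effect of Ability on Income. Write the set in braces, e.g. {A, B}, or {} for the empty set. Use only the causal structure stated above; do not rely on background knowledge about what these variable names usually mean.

Variables eligible for adjustment (non-descendants of Ability, excluding Ability and Income): {ParentIncome, Region, UnionMember}.
Backdoor paths from Ability to Income:
  P1: Ability <- Region -> ParentIncome -> Income
  P2: Ability <- Region -> Income
  P3: Ability <- UnionMember -> ParentIncome <- Region -> Income
  P4: Ability <- UnionMember -> ParentIncome -> Income
  P5: Ability <- ParentIncome <- Region -> Income
  P6: Ability <- ParentIncome -> Income
The empty set is not sufficient: P1 (Ability <- Region -> ParentIncome -> Income) has no collider blocking it and no conditioned non-collider, so it is open.
Try {ParentIncome, Region}:
  P1: blocked at fork node Region ∈ conditioning set.
  P2: blocked at fork node Region ∈ conditioning set.
  P3: blocked at fork node Region ∈ conditioning set.
  P4: blocked at chain node ParentIncome ∈ conditioning set.
  P5: blocked at chain node ParentIncome ∈ conditioning set.
  P6: blocked at fork node ParentIncome ∈ conditioning set.
{ParentIncome, Region} contains no descendant of Ability and blocks every backdoor path.
Every element of {ParentIncome, Region} is needed (dropping ParentIncome leaves P4 open; dropping Region leaves P2 open), so no proper subset is valid.
Among all size-2 subsets of the eligible variables, only {ParentIncome, Region} blocks every backdoor path, so it is the unique smallest valid adjustment set.

{ParentIncome, Region}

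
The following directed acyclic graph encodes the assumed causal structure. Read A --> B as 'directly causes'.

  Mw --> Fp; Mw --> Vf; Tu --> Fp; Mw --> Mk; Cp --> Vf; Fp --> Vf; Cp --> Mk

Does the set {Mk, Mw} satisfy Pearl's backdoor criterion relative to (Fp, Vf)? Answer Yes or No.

Yes

Backdoor paths from Fp to Vf (paths whose first edge points into Fp):
  P1: Fp <- Mw -> Vf
  P2: Fp <- Mw -> Mk <- Cp -> Vf
Condition 1 (no descendant of Fp in the set): holds — descendants of Fp are {Vf}; none are in {Mk, Mw}.
Condition 2 (every backdoor path blocked by {Mk, Mw}):
  P1: blocked at fork node Mw ∈ conditioning set.
  P2: blocked at fork node Mw ∈ conditioning set.
{Mk, Mw} satisfies the backdoor criterion.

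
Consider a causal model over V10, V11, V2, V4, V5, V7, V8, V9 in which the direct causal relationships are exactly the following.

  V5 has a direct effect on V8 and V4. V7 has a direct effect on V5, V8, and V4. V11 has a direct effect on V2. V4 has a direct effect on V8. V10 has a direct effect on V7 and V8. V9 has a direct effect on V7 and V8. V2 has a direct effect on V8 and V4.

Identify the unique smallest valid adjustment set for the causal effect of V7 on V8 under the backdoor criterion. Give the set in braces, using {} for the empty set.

Variables eligible for adjustment (non-descendants of V7, excluding V7 and V8): {V10, V11, V2, V9}.
Backdoor paths from V7 to V8:
  P1: V7 <- V9 -> V8
  P2: V7 <- V10 -> V8
The empty set is not sufficient: P1 (V7 <- V9 -> V8) has no collider blocking it and no conditioned non-collider, so it is open.
Try {V10, V9}:
  P1: blocked at fork node V9 ∈ conditioning set.
  P2: blocked at fork node V10 ∈ conditioning set.
{V10, V9} contains no descendant of V7 and blocks every backdoor path.
Every element of {V10, V9} is needed (dropping V10 leaves P2 open; dropping V9 leaves P1 open), so no proper subset is valid.
Among all size-2 subsets of the eligible variables, only {V10, V9} blocks every backdoor path, so it is the unique smallest valid adjustment set.

{V10, V9}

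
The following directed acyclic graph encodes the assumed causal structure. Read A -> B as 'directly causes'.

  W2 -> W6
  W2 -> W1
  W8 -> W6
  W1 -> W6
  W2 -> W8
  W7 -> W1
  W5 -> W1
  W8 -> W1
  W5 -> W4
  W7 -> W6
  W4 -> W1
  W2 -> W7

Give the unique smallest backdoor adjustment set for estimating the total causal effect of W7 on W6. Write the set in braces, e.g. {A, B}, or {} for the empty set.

Variables eligible for adjustment (non-descendants of W7, excluding W7 and W6): {W2, W4, W5, W8}.
Backdoor paths from W7 to W6:
  P1: W7 <- W2 -> W8 -> W1 -> W6
  P2: W7 <- W2 -> W8 -> W6
  P3: W7 <- W2 -> W1 <- W8 -> W6
  P4: W7 <- W2 -> W1 -> W6
  P5: W7 <- W2 -> W6
The empty set is not sufficient: P1 (W7 <- W2 -> W8 -> W1 -> W6) has no collider blocking it and no conditioned non-collider, so it is open.
Try {W2}:
  P1: blocked at fork node W2 ∈ conditioning set.
  P2: blocked at fork node W2 ∈ conditioning set.
  P3: blocked at fork node W2 ∈ conditioning set.
  P4: blocked at fork node W2 ∈ conditioning set.
  P5: blocked at fork node W2 ∈ conditioning set.
{W2} contains no descendant of W7 and blocks every backdoor path.
No other singleton works — e.g. {W5} leaves P1 open — so {W2} is the unique smallest valid adjustment set.

{W2}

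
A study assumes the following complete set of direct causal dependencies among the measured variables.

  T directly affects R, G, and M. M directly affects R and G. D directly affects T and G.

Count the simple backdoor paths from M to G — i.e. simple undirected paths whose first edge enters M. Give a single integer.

2

A backdoor path from M to G is any simple undirected path whose first edge points into M (i.e. leaves M via a parent).
Parents of M: {T}.
Enumerating:
  P1: M <- T <- D -> G
  P2: M <- T -> G
That exhausts the simple backdoor paths. Count: 2.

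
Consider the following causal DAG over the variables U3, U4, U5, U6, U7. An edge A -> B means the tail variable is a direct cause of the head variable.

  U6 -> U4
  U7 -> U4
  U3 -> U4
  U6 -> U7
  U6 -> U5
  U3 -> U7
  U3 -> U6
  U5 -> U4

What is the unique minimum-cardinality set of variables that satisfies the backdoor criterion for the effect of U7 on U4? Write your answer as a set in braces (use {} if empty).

{U3, U6}

Variables eligible for adjustment (non-descendants of U7, excluding U7 and U4): {U3, U5, U6}.
Backdoor paths from U7 to U4:
  P1: U7 <- U3 -> U6 -> U5 -> U4
  P2: U7 <- U3 -> U6 -> U4
  P3: U7 <- U3 -> U4
  P4: U7 <- U6 <- U3 -> U4
  P5: U7 <- U6 -> U5 -> U4
  P6: U7 <- U6 -> U4
The empty set is not sufficient: P1 (U7 <- U3 -> U6 -> U5 -> U4) has no collider blocking it and no conditioned non-collider, so it is open.
Try {U3, U6}:
  P1: blocked at fork node U3 ∈ conditioning set.
  P2: blocked at fork node U3 ∈ conditioning set.
  P3: blocked at fork node U3 ∈ conditioning set.
  P4: blocked at chain node U6 ∈ conditioning set.
  P5: blocked at fork node U6 ∈ conditioning set.
  P6: blocked at fork node U6 ∈ conditioning set.
{U3, U6} contains no descendant of U7 and blocks every backdoor path.
Every element of {U3, U6} is needed (dropping U3 leaves P3 open; dropping U6 leaves P5 open), so no proper subset is valid.
Among all size-2 subsets of the eligible variables, only {U3, U6} blocks every backdoor path, so it is the unique smallest valid adjustment set.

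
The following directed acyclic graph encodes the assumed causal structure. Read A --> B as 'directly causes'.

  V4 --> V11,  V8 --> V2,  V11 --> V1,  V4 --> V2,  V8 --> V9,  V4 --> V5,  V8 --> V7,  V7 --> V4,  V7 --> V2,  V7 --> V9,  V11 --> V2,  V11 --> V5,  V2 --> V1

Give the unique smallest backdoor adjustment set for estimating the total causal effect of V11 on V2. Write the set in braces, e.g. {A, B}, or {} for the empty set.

{V4}

Variables eligible for adjustment (non-descendants of V11, excluding V11 and V2): {V4, V7, V8, V9}.
Backdoor paths from V11 to V2:
  P1: V11 <- V4 <- V7 <- V8 -> V2
  P2: V11 <- V4 <- V7 -> V9 <- V8 -> V2
  P3: V11 <- V4 <- V7 -> V2
  P4: V11 <- V4 -> V2
The empty set is not sufficient: P1 (V11 <- V4 <- V7 <- V8 -> V2) has no collider blocking it and no conditioned non-collider, so it is open.
Try {V4}:
  P1: blocked at chain node V4 ∈ conditioning set.
  P2: blocked at chain node V4 ∈ conditioning set.
  P3: blocked at chain node V4 ∈ conditioning set.
  P4: blocked at fork node V4 ∈ conditioning set.
{V4} contains no descendant of V11 and blocks every backdoor path.
No other singleton works — e.g. {V8} leaves P3 open — so {V4} is the unique smallest valid adjustment set.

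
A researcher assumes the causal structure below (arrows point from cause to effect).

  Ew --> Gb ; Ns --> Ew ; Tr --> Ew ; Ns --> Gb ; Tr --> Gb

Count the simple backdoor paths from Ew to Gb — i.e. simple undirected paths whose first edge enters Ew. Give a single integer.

A backdoor path from Ew to Gb is any simple undirected path whose first edge points into Ew (i.e. leaves Ew via a parent).
Parents of Ew: {Ns, Tr}.
Enumerating:
  P1: Ew <- Tr -> Gb
  P2: Ew <- Ns -> Gb
That exhausts the simple backdoor paths. Count: 2.

2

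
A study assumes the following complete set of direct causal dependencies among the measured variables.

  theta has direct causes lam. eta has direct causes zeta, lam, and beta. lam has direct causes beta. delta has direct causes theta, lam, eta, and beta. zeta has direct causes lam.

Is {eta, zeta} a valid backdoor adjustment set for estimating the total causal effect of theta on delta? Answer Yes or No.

Backdoor paths from theta to delta (paths whose first edge points into theta):
  P1: theta <- lam <- beta -> eta -> delta
  P2: theta <- lam <- beta -> delta
  P3: theta <- lam -> zeta -> eta <- beta -> delta
  P4: theta <- lam -> zeta -> eta -> delta
  P5: theta <- lam -> eta <- beta -> delta
  P6: theta <- lam -> eta -> delta
  P7: theta <- lam -> delta
Condition 1 (no descendant of theta in the set): holds — descendants of theta are {delta}; none are in {eta, zeta}.
Condition 2 (every backdoor path blocked by {eta, zeta}):
  P1: blocked at chain node eta ∈ conditioning set.
  P2: open — no interior node is in the conditioning set.
  P3: blocked at chain node zeta ∈ conditioning set.
  P4: blocked at chain node zeta ∈ conditioning set.
  P5: open — collider(s) eta are conditioned on (or have a conditioned descendant) and no non-collider on the path is in the set.
  P6: blocked at chain node eta ∈ conditioning set.
  P7: open — no interior node is in the conditioning set.
{eta, zeta} does not satisfy the backdoor criterion.

No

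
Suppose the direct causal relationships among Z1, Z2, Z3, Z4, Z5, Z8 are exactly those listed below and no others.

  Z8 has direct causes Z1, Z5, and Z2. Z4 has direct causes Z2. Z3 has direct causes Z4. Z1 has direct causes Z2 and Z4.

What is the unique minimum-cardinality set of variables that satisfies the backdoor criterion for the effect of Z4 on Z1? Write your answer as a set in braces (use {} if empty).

{Z2}

Variables eligible for adjustment (non-descendants of Z4, excluding Z4 and Z1): {Z2, Z5}.
Backdoor paths from Z4 to Z1:
  P1: Z4 <- Z2 -> Z1
  P2: Z4 <- Z2 -> Z8 <- Z1
The empty set is not sufficient: P1 (Z4 <- Z2 -> Z1) has no collider blocking it and no conditioned non-collider, so it is open.
Try {Z2}:
  P1: blocked at fork node Z2 ∈ conditioning set.
  P2: blocked at fork node Z2 ∈ conditioning set.
{Z2} contains no descendant of Z4 and blocks every backdoor path.
No other singleton works — e.g. {Z5} leaves P1 open — so {Z2} is the unique smallest valid adjustment set.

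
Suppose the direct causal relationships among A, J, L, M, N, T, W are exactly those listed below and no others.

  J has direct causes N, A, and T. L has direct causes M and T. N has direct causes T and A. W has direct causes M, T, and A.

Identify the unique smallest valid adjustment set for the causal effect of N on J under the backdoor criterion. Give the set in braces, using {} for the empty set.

{A, T}

Variables eligible for adjustment (non-descendants of N, excluding N and J): {A, L, M, T, W}.
Backdoor paths from N to J:
  P1: N <- T -> L <- M -> W <- A -> J
  P2: N <- T -> J
  P3: N <- T -> W <- A -> J
  P4: N <- A -> J
  P5: N <- A -> W <- M -> L <- T -> J
  P6: N <- A -> W <- T -> J
The empty set is not sufficient: P2 (N <- T -> J) has no collider blocking it and no conditioned non-collider, so it is open.
Try {A, T}:
  P1: blocked at fork node T ∈ conditioning set.
  P2: blocked at fork node T ∈ conditioning set.
  P3: blocked at fork node T ∈ conditioning set.
  P4: blocked at fork node A ∈ conditioning set.
  P5: blocked at fork node A ∈ conditioning set.
  P6: blocked at fork node A ∈ conditioning set.
{A, T} contains no descendant of N and blocks every backdoor path.
Every element of {A, T} is needed (dropping A leaves P4 open; dropping T leaves P2 open), so no proper subset is valid.
Among all size-2 subsets of the eligible variables, only {A, T} blocks every backdoor path, so it is the unique smallest valid adjustment set.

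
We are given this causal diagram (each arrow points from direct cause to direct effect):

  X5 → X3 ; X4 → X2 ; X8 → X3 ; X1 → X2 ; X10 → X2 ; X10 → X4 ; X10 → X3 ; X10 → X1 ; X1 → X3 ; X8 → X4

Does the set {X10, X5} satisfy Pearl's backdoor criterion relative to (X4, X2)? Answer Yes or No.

Yes

Backdoor paths from X4 to X2 (paths whose first edge points into X4):
  P1: X4 <- X8 -> X3 <- X10 -> X1 -> X2
  P2: X4 <- X8 -> X3 <- X10 -> X2
  P3: X4 <- X8 -> X3 <- X1 <- X10 -> X2
  P4: X4 <- X8 -> X3 <- X1 -> X2
  P5: X4 <- X10 -> X1 -> X2
  P6: X4 <- X10 -> X2
  P7: X4 <- X10 -> X3 <- X1 -> X2
Condition 1 (no descendant of X4 in the set): holds — descendants of X4 are {X2}; none are in {X10, X5}.
Condition 2 (every backdoor path blocked by {X10, X5}):
  P1: blocked at collider X3 (neither it nor any descendant is in the conditioning set).
  P2: blocked at collider X3 (neither it nor any descendant is in the conditioning set).
  P3: blocked at collider X3 (neither it nor any descendant is in the conditioning set).
  P4: blocked at collider X3 (neither it nor any descendant is in the conditioning set).
  P5: blocked at fork node X10 ∈ conditioning set.
  P6: blocked at fork node X10 ∈ conditioning set.
  P7: blocked at fork node X10 ∈ conditioning set.
{X10, X5} satisfies the backdoor criterion.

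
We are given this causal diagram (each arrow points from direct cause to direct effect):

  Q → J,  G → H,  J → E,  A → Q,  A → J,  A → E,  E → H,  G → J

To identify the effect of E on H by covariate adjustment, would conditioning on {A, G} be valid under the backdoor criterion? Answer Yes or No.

Yes

Backdoor paths from E to H (paths whose first edge points into E):
  P1: E <- A -> Q -> J <- G -> H
  P2: E <- A -> J <- G -> H
  P3: E <- J <- G -> H
Condition 1 (no descendant of E in the set): holds — descendants of E are {H}; none are in {A, G}.
Condition 2 (every backdoor path blocked by {A, G}):
  P1: blocked at fork node A ∈ conditioning set.
  P2: blocked at fork node A ∈ conditioning set.
  P3: blocked at fork node G ∈ conditioning set.
{A, G} satisfies the backdoor criterion.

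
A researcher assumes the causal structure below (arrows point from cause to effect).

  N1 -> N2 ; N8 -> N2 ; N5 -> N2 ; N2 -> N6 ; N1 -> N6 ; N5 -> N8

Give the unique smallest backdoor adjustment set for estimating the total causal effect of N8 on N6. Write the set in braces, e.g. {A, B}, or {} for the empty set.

Variables eligible for adjustment (non-descendants of N8, excluding N8 and N6): {N1, N5}.
Backdoor paths from N8 to N6:
  P1: N8 <- N5 -> N2 <- N1 -> N6
  P2: N8 <- N5 -> N2 -> N6
The empty set is not sufficient: P2 (N8 <- N5 -> N2 -> N6) has no collider blocking it and no conditioned non-collider, so it is open.
Try {N5}:
  P1: blocked at fork node N5 ∈ conditioning set.
  P2: blocked at fork node N5 ∈ conditioning set.
{N5} contains no descendant of N8 and blocks every backdoor path.
No other singleton works — e.g. {N1} leaves P2 open — so {N5} is the unique smallest valid adjustment set.

{N5}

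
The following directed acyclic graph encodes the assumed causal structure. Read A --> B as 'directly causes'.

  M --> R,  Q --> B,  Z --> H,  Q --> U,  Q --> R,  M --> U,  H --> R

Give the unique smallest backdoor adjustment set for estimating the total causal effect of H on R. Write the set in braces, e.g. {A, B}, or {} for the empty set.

Variables eligible for adjustment (non-descendants of H, excluding H and R): {B, M, Q, U, Z}.
Backdoor paths from H to R:
  (none)
With no backdoor paths the empty set already satisfies the criterion, and it is trivially minimal.

{}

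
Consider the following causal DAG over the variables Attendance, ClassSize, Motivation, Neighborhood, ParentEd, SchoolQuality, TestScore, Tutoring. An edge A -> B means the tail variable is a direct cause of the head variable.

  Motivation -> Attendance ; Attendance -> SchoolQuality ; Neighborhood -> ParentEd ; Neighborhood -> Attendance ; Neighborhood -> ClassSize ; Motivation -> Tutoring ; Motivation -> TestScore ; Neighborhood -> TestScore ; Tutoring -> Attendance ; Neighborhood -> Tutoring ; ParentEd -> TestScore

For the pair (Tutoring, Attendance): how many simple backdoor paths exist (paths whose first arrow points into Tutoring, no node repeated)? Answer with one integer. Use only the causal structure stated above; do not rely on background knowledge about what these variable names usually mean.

A backdoor path from Tutoring to Attendance is any simple undirected path whose first edge points into Tutoring (i.e. leaves Tutoring via a parent).
Parents of Tutoring: {Motivation, Neighborhood}.
Enumerating:
  P1: Tutoring <- Motivation -> TestScore <- Neighborhood -> Attendance
  P2: Tutoring <- Motivation -> TestScore <- ParentEd <- Neighborhood -> Attendance
  P3: Tutoring <- Motivation -> Attendance
  P4: Tutoring <- Neighborhood -> ParentEd -> TestScore <- Motivation -> Attendance
  P5: Tutoring <- Neighborhood -> TestScore <- Motivation -> Attendance
  P6: Tutoring <- Neighborhood -> Attendance
That exhausts the simple backdoor paths. Count: 6.

6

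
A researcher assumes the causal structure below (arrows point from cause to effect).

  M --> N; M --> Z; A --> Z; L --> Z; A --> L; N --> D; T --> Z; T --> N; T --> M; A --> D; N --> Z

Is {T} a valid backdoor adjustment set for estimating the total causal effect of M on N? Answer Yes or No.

Backdoor paths from M to N (paths whose first edge points into M):
  P1: M <- T -> N
  P2: M <- T -> Z <- A -> D <- N
  P3: M <- T -> Z <- L <- A -> D <- N
  P4: M <- T -> Z <- N
Condition 1 (no descendant of M in the set): holds — descendants of M are {D, N, Z}; none are in {T}.
Condition 2 (every backdoor path blocked by {T}):
  P1: blocked at fork node T ∈ conditioning set.
  P2: blocked at fork node T ∈ conditioning set.
  P3: blocked at fork node T ∈ conditioning set.
  P4: blocked at fork node T ∈ conditioning set.
{T} satisfies the backdoor criterion.

Yes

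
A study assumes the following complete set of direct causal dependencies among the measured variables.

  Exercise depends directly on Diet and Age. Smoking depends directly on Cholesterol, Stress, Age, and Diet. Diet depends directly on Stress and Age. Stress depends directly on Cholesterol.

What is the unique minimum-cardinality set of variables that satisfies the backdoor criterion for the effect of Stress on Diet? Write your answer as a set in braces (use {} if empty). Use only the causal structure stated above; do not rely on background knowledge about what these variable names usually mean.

Variables eligible for adjustment (non-descendants of Stress, excluding Stress and Diet): {Age, Cholesterol}.
Backdoor paths from Stress to Diet:
  P1: Stress <- Cholesterol -> Smoking <- Age -> Diet
  P2: Stress <- Cholesterol -> Smoking <- Age -> Exercise <- Diet
  P3: Stress <- Cholesterol -> Smoking <- Diet
Each backdoor path contains an unconditioned collider, so every path is already blocked with the empty conditioning set:
  P1: blocked at collider Smoking (neither it nor any descendant is in the conditioning set).
  P2: blocked at collider Smoking (neither it nor any descendant is in the conditioning set).
  P3: blocked at collider Smoking (neither it nor any descendant is in the conditioning set).
The empty set is therefore the unique smallest valid set.

{}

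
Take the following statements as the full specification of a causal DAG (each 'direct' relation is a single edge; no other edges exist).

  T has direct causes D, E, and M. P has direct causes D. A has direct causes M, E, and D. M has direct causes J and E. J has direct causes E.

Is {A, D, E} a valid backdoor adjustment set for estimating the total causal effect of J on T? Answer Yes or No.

No

Backdoor paths from J to T (paths whose first edge points into J):
  P1: J <- E -> M -> A <- D -> T
  P2: J <- E -> M -> T
  P3: J <- E -> A <- D -> T
  P4: J <- E -> A <- M -> T
  P5: J <- E -> T
Condition 1 (no descendant of J in the set): FAILS — A is a descendant of J.
Condition 2 (every backdoor path blocked by {A, D, E}):
  P1: blocked at fork node E ∈ conditioning set.
  P2: blocked at fork node E ∈ conditioning set.
  P3: blocked at fork node E ∈ conditioning set.
  P4: blocked at fork node E ∈ conditioning set.
  P5: blocked at fork node E ∈ conditioning set.
{A, D, E} does not satisfy the backdoor criterion.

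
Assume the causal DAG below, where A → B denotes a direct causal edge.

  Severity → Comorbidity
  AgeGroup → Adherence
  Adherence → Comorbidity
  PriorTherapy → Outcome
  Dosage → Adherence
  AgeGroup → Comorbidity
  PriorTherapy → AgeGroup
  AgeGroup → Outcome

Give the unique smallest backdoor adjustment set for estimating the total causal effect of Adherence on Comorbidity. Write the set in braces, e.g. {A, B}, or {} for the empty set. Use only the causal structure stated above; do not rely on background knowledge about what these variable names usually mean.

{AgeGroup}

Variables eligible for adjustment (non-descendants of Adherence, excluding Adherence and Comorbidity): {AgeGroup, Dosage, Outcome, PriorTherapy, Severity}.
Backdoor paths from Adherence to Comorbidity:
  P1: Adherence <- AgeGroup -> Comorbidity
The empty set is not sufficient: P1 (Adherence <- AgeGroup -> Comorbidity) has no collider blocking it and no conditioned non-collider, so it is open.
Try {AgeGroup}:
  P1: blocked at fork node AgeGroup ∈ conditioning set.
{AgeGroup} contains no descendant of Adherence and blocks every backdoor path.
No other singleton works — e.g. {Severity} leaves P1 open — so {AgeGroup} is the unique smallest valid adjustment set.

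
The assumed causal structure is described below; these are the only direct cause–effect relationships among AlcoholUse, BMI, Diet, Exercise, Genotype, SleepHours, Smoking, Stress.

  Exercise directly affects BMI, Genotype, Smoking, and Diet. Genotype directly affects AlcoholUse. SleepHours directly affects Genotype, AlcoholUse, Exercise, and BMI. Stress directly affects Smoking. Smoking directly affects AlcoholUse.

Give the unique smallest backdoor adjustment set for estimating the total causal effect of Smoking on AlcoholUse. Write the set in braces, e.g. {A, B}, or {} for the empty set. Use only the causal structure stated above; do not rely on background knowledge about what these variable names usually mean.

Variables eligible for adjustment (non-descendants of Smoking, excluding Smoking and AlcoholUse): {BMI, Diet, Exercise, Genotype, SleepHours, Stress}.
Backdoor paths from Smoking to AlcoholUse:
  P1: Smoking <- Exercise <- SleepHours -> Genotype -> AlcoholUse
  P2: Smoking <- Exercise <- SleepHours -> AlcoholUse
  P3: Smoking <- Exercise -> Genotype <- SleepHours -> AlcoholUse
  P4: Smoking <- Exercise -> Genotype -> AlcoholUse
  P5: Smoking <- Exercise -> BMI <- SleepHours -> Genotype -> AlcoholUse
  P6: Smoking <- Exercise -> BMI <- SleepHours -> AlcoholUse
The empty set is not sufficient: P1 (Smoking <- Exercise <- SleepHours -> Genotype -> AlcoholUse) has no collider blocking it and no conditioned non-collider, so it is open.
Try {Exercise}:
  P1: blocked at chain node Exercise ∈ conditioning set.
  P2: blocked at chain node Exercise ∈ conditioning set.
  P3: blocked at fork node Exercise ∈ conditioning set.
  P4: blocked at fork node Exercise ∈ conditioning set.
  P5: blocked at fork node Exercise ∈ conditioning set.
  P6: blocked at fork node Exercise ∈ conditioning set.
{Exercise} contains no descendant of Smoking and blocks every backdoor path.
No other singleton works — e.g. {SleepHours} leaves P4 open — so {Exercise} is the unique smallest valid adjustment set.

{Exercise}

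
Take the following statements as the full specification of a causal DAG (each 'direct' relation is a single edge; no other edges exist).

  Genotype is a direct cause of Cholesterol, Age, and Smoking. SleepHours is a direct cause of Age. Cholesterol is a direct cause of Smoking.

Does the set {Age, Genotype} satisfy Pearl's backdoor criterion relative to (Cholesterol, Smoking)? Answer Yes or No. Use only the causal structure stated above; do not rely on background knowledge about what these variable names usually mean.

Backdoor paths from Cholesterol to Smoking (paths whose first edge points into Cholesterol):
  P1: Cholesterol <- Genotype -> Smoking
Condition 1 (no descendant of Cholesterol in the set): holds — descendants of Cholesterol are {Smoking}; none are in {Age, Genotype}.
Condition 2 (every backdoor path blocked by {Age, Genotype}):
  P1: blocked at fork node Genotype ∈ conditioning set.
{Age, Genotype} satisfies the backdoor criterion.

Yes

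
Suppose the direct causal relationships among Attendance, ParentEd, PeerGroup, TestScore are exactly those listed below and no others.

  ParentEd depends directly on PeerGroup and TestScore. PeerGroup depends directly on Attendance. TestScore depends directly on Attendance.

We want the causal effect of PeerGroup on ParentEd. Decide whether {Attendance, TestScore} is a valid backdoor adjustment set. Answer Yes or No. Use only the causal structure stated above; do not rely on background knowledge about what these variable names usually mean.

Yes

Backdoor paths from PeerGroup to ParentEd (paths whose first edge points into PeerGroup):
  P1: PeerGroup <- Attendance -> TestScore -> ParentEd
Condition 1 (no descendant of PeerGroup in the set): holds — descendants of PeerGroup are {ParentEd}; none are in {Attendance, TestScore}.
Condition 2 (every backdoor path blocked by {Attendance, TestScore}):
  P1: blocked at fork node Attendance ∈ conditioning set.
{Attendance, TestScore} satisfies the backdoor criterion.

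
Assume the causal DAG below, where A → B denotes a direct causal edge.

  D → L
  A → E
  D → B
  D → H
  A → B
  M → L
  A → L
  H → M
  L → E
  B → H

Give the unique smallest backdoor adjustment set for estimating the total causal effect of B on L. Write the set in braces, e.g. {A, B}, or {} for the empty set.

{A, D}

Variables eligible for adjustment (non-descendants of B, excluding B and L): {A, D}.
Backdoor paths from B to L:
  P1: B <- A -> L
  P2: B <- A -> E <- L
  P3: B <- D -> H -> M -> L
  P4: B <- D -> L
The empty set is not sufficient: P1 (B <- A -> L) has no collider blocking it and no conditioned non-collider, so it is open.
Try {A, D}:
  P1: blocked at fork node A ∈ conditioning set.
  P2: blocked at fork node A ∈ conditioning set.
  P3: blocked at fork node D ∈ conditioning set.
  P4: blocked at fork node D ∈ conditioning set.
{A, D} contains no descendant of B and blocks every backdoor path.
Every element of {A, D} is needed (dropping A leaves P1 open; dropping D leaves P3 open), so no proper subset is valid.
Among all size-2 subsets of the eligible variables, only {A, D} blocks every backdoor path, so it is the unique smallest valid adjustment set.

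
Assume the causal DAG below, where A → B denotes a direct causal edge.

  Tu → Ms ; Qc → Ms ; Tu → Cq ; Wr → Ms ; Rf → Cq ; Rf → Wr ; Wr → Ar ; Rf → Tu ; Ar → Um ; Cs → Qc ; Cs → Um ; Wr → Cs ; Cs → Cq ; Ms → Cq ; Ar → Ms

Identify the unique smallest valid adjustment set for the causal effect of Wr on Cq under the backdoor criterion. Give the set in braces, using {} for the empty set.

{Rf}

Variables eligible for adjustment (non-descendants of Wr, excluding Wr and Cq): {Rf, Tu}.
Backdoor paths from Wr to Cq:
  P1: Wr <- Rf -> Tu -> Ms <- Ar -> Um <- Cs -> Cq
  P2: Wr <- Rf -> Tu -> Ms <- Qc <- Cs -> Cq
  P3: Wr <- Rf -> Tu -> Ms -> Cq
  P4: Wr <- Rf -> Tu -> Cq
  P5: Wr <- Rf -> Cq
The empty set is not sufficient: P3 (Wr <- Rf -> Tu -> Ms -> Cq) has no collider blocking it and no conditioned non-collider, so it is open.
Try {Rf}:
  P1: blocked at fork node Rf ∈ conditioning set.
  P2: blocked at fork node Rf ∈ conditioning set.
  P3: blocked at fork node Rf ∈ conditioning set.
  P4: blocked at fork node Rf ∈ conditioning set.
  P5: blocked at fork node Rf ∈ conditioning set.
{Rf} contains no descendant of Wr and blocks every backdoor path.
No other singleton works — e.g. {Tu} leaves P5 open — so {Rf} is the unique smallest valid adjustment set.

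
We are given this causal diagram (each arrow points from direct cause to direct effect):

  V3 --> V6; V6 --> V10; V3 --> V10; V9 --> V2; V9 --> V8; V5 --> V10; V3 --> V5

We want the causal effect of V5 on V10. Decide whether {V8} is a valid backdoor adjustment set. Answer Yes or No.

No

Backdoor paths from V5 to V10 (paths whose first edge points into V5):
  P1: V5 <- V3 -> V6 -> V10
  P2: V5 <- V3 -> V10
Condition 1 (no descendant of V5 in the set): holds — descendants of V5 are {V10}; none are in {V8}.
Condition 2 (every backdoor path blocked by {V8}):
  P1: open — no interior node is in the conditioning set.
  P2: open — no interior node is in the conditioning set.
{V8} does not satisfy the backdoor criterion.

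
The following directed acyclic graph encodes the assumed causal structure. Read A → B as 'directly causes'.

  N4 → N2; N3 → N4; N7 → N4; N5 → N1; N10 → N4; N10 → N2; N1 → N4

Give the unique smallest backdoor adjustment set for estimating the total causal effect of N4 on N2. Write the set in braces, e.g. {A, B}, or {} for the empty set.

Variables eligible for adjustment (non-descendants of N4, excluding N4 and N2): {N1, N10, N3, N5, N7}.
Backdoor paths from N4 to N2:
  P1: N4 <- N10 -> N2
The empty set is not sufficient: P1 (N4 <- N10 -> N2) has no collider blocking it and no conditioned non-collider, so it is open.
Try {N10}:
  P1: blocked at fork node N10 ∈ conditioning set.
{N10} contains no descendant of N4 and blocks every backdoor path.
No other singleton works — e.g. {N5} leaves P1 open — so {N10} is the unique smallest valid adjustment set.

{N10}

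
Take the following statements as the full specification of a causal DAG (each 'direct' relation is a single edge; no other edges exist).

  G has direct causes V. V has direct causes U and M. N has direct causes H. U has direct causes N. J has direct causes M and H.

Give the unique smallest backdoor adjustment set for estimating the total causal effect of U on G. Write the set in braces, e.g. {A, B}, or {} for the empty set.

Variables eligible for adjustment (non-descendants of U, excluding U and G): {H, J, M, N}.
Backdoor paths from U to G:
  P1: U <- N <- H -> J <- M -> V -> G
Each backdoor path contains an unconditioned collider, so every path is already blocked with the empty conditioning set:
  P1: blocked at collider J (neither it nor any descendant is in the conditioning set).
The empty set is therefore the unique smallest valid set.

{}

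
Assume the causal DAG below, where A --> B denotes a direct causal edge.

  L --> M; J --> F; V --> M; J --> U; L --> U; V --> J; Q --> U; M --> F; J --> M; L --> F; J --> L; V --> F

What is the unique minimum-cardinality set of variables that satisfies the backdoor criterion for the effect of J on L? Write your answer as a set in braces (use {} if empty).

{}

Variables eligible for adjustment (non-descendants of J, excluding J and L): {Q, V}.
Backdoor paths from J to L:
  P1: J <- V -> M <- L
  P2: J <- V -> M -> F <- L
  P3: J <- V -> F <- L
  P4: J <- V -> F <- M <- L
Each backdoor path contains an unconditioned collider, so every path is already blocked with the empty conditioning set:
  P1: blocked at collider M (neither it nor any descendant is in the conditioning set).
  P2: blocked at collider F (neither it nor any descendant is in the conditioning set).
  P3: blocked at collider F (neither it nor any descendant is in the conditioning set).
  P4: blocked at collider F (neither it nor any descendant is in the conditioning set).
The empty set is therefore the unique smallest valid set.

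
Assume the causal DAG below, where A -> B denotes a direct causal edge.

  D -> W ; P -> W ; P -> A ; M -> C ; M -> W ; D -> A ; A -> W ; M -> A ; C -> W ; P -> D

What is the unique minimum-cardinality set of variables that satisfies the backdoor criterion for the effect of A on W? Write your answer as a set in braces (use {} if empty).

Variables eligible for adjustment (non-descendants of A, excluding A and W): {C, D, M, P}.
Backdoor paths from A to W:
  P1: A <- P -> D -> W
  P2: A <- P -> W
  P3: A <- M -> C -> W
  P4: A <- M -> W
  P5: A <- D <- P -> W
  P6: A <- D -> W
The empty set is not sufficient: P1 (A <- P -> D -> W) has no collider blocking it and no conditioned non-collider, so it is open.
Try {D, M, P}:
  P1: blocked at fork node P ∈ conditioning set.
  P2: blocked at fork node P ∈ conditioning set.
  P3: blocked at fork node M ∈ conditioning set.
  P4: blocked at fork node M ∈ conditioning set.
  P5: blocked at chain node D ∈ conditioning set.
  P6: blocked at fork node D ∈ conditioning set.
{D, M, P} contains no descendant of A and blocks every backdoor path.
Every element of {D, M, P} is needed (dropping D leaves P6 open; dropping M leaves P3 open; dropping P leaves P2 open), so no proper subset is valid.
Among all size-3 subsets of the eligible variables, only {D, M, P} blocks every backdoor path, so it is the unique smallest valid adjustment set.

{D, M, P}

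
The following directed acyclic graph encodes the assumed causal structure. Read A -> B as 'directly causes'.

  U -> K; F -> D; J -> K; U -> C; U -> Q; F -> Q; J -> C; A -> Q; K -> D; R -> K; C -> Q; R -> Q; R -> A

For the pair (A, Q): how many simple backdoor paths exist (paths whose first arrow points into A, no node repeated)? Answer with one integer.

6

A backdoor path from A to Q is any simple undirected path whose first edge points into A (i.e. leaves A via a parent).
Parents of A: {R}.
Enumerating:
  P1: A <- R -> K <- U -> C -> Q
  P2: A <- R -> K <- U -> Q
  P3: A <- R -> K <- J -> C <- U -> Q
  P4: A <- R -> K <- J -> C -> Q
  P5: A <- R -> K -> D <- F -> Q
  P6: A <- R -> Q
That exhausts the simple backdoor paths. Count: 6.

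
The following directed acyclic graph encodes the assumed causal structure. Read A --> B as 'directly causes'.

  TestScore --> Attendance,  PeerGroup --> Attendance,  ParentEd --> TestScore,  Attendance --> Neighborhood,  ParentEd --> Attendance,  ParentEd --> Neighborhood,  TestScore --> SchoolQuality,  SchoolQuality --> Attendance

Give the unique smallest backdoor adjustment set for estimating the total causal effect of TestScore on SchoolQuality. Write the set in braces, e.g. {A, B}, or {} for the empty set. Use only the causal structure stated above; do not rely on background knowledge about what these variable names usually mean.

Variables eligible for adjustment (non-descendants of TestScore, excluding TestScore and SchoolQuality): {ParentEd, PeerGroup}.
Backdoor paths from TestScore to SchoolQuality:
  P1: TestScore <- ParentEd -> Attendance <- SchoolQuality
  P2: TestScore <- ParentEd -> Neighborhood <- Attendance <- SchoolQuality
Each backdoor path contains an unconditioned collider, so every path is already blocked with the empty conditioning set:
  P1: blocked at collider Attendance (neither it nor any descendant is in the conditioning set).
  P2: blocked at collider Neighborhood (neither it nor any descendant is in the conditioning set).
The empty set is therefore the unique smallest valid set.

{}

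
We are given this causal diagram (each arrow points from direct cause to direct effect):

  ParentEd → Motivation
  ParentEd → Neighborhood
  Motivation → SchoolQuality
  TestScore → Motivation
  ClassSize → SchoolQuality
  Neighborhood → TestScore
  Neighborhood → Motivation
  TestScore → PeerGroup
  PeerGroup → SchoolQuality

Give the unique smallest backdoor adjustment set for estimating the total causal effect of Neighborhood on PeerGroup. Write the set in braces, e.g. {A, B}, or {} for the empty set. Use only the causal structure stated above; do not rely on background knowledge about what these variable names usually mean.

{}

Variables eligible for adjustment (non-descendants of Neighborhood, excluding Neighborhood and PeerGroup): {ClassSize, ParentEd}.
Backdoor paths from Neighborhood to PeerGroup:
  P1: Neighborhood <- ParentEd -> Motivation <- TestScore -> PeerGroup
  P2: Neighborhood <- ParentEd -> Motivation -> SchoolQuality <- PeerGroup
Each backdoor path contains an unconditioned collider, so every path is already blocked with the empty conditioning set:
  P1: blocked at collider Motivation (neither it nor any descendant is in the conditioning set).
  P2: blocked at collider SchoolQuality (neither it nor any descendant is in the conditioning set).
The empty set is therefore the unique smallest valid set.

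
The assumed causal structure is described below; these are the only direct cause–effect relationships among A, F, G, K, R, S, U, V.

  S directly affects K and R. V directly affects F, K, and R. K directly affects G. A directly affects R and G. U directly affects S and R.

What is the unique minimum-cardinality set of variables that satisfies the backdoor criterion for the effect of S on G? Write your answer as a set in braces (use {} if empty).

Variables eligible for adjustment (non-descendants of S, excluding S and G): {A, F, U, V}.
Backdoor paths from S to G:
  P1: S <- U -> R <- V -> K -> G
  P2: S <- U -> R <- A -> G
Each backdoor path contains an unconditioned collider, so every path is already blocked with the empty conditioning set:
  P1: blocked at collider R (neither it nor any descendant is in the conditioning set).
  P2: blocked at collider R (neither it nor any descendant is in the conditioning set).
The empty set is therefore the unique smallest valid set.

{}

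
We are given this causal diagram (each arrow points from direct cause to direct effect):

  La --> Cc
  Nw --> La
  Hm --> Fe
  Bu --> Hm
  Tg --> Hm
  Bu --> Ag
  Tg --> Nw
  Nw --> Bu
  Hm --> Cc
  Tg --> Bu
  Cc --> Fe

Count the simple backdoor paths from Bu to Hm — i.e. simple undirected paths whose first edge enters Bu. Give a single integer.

A backdoor path from Bu to Hm is any simple undirected path whose first edge points into Bu (i.e. leaves Bu via a parent).
Parents of Bu: {Nw, Tg}.
Enumerating:
  P1: Bu <- Tg -> Nw -> La -> Cc <- Hm
  P2: Bu <- Tg -> Nw -> La -> Cc -> Fe <- Hm
  P3: Bu <- Tg -> Hm
  P4: Bu <- Nw <- Tg -> Hm
  P5: Bu <- Nw -> La -> Cc <- Hm
  P6: Bu <- Nw -> La -> Cc -> Fe <- Hm
That exhausts the simple backdoor paths. Count: 6.

6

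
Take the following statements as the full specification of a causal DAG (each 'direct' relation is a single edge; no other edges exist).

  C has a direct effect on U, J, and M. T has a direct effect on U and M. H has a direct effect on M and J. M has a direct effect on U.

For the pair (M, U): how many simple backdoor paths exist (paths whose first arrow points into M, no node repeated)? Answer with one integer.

A backdoor path from M to U is any simple undirected path whose first edge points into M (i.e. leaves M via a parent).
Parents of M: {C, H, T}.
Enumerating:
  P1: M <- T -> U
  P2: M <- C -> U
  P3: M <- H -> J <- C -> U
That exhausts the simple backdoor paths. Count: 3.

3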